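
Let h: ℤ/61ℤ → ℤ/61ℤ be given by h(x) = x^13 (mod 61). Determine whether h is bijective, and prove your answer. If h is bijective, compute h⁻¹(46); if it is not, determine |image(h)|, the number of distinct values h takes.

Since 61 is prime, the nonzero elements of ℤ/61ℤ form a cyclic group of order 60.
As gcd(13, 60) = 1, raising to the 13th power is a bijection on this group: if s^13 ≡ t^13 then (st^{−1})^13 = 1, and the only element of order dividing gcd(13, 60) = 1 is 1, so s = t.
With h(0) = 0 this makes h injective on all of ℤ/61ℤ, hence bijective (finite equal-size domain and codomain). In particular h is bijective.
Since h is bijective, we find the preimage of 46. The inverse of x ↦ x^13 on (ℤ/61ℤ)^× is x ↦ x^37, because 13·37 = 481 = 8·60 + 1 ≡ 1 (mod 60) and x^{60} = 1 for x ≠ 0 (Fermat). So h⁻¹(46) = 46^37 mod 61.
Repeated squaring mod 61: 46^1 ≡ 46, 46^2 ≡ 46² = 2116 ≡ 42, 46^4 ≡ 42² = 1764 ≡ 56, 46^8 ≡ 56² = 3136 ≡ 25, 46^16 ≡ 25² = 625 ≡ 15, 46^32 ≡ 15² = 225 ≡ 42. Since 37 = 32 + 4 + 1, 46^37 ≡ 42·56·46: 42·56 = 2352 ≡ 34, then 34·46 = 1564 ≡ 39. So 46^37 ≡ 39 (mod 61).
Hence h⁻¹(46) = 39.

39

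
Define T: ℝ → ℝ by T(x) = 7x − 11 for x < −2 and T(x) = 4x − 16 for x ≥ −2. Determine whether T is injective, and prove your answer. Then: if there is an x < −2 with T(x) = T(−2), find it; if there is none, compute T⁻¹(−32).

-3

Both pieces are strictly increasing (slopes 7 and 4), so each is injective on its own interval.
The left piece maps (−∞, −2) onto (−∞, −25); the right piece maps [−2, ∞) onto [−24, ∞).
These images are disjoint, so no value is attained by both pieces. Hence T is injective.
Because the two images are disjoint, no x < −2 has T(x) = T(−2), so we compute T⁻¹(−32): −32 lies in (−∞, −25), so solve 7x − 11 = −32: x = (−32 + 11)/7 = −3.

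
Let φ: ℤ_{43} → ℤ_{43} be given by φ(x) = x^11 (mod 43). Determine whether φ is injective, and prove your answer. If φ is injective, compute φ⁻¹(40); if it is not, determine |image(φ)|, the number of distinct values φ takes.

9

Since 43 is prime, the nonzero elements of ℤ_{43} form a cyclic group of order 42.
As gcd(11, 42) = 1, raising to the 11th power is a bijection on this group: if s^11 ≡ t^11 then (st^{−1})^11 = 1, and the only element of order dividing gcd(11, 42) = 1 is 1, so s = t.
With φ(0) = 0 this makes φ injective on all of ℤ_{43}, hence bijective (finite equal-size domain and codomain). In particular φ is injective.
Since φ is injective, we find the preimage of 40. The inverse of x ↦ x^11 on (ℤ_{43})^× is x ↦ x^23, because 11·23 = 253 = 6·42 + 1 ≡ 1 (mod 42) and x^{42} = 1 for x ≠ 0 (Fermat). So φ⁻¹(40) = 40^23 mod 43.
Repeated squaring mod 43: 40^1 ≡ 40, 40^2 ≡ 40² = 1600 ≡ 9, 40^4 ≡ 9² = 81 ≡ 38, 40^8 ≡ 38² = 1444 ≡ 25, 40^16 ≡ 25² = 625 ≡ 23. Since 23 = 16 + 4 + 2 + 1, 40^23 ≡ 23·38·9·40: 23·38 = 874 ≡ 14, then 14·9 = 126 ≡ 40, then 40·40 = 1600 ≡ 9. So 40^23 ≡ 9 (mod 43).
Hence φ⁻¹(40) = 9.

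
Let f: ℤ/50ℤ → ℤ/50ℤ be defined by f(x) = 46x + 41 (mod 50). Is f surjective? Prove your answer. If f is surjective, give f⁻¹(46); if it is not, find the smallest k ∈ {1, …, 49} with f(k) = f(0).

Since gcd(46, 50) = 2, we have 46x ≡ 0 (mod 2) for all x, so f(x) ≡ 1 (mod 2).
But 0 ≢ 1 (mod 2), so 0 ∈ ℤ/50ℤ has no preimage. So f is not surjective.
Since f is not surjective, we find the least positive k with f(k) = f(0): this means 46k ≡ 0 (mod 50), i.e. 50 ∣ 46k. Since gcd(46, 50) = 2, dividing through by 2 this holds exactly when 25 ∣ 23k, and as gcd(23, 25) = 1, exactly when 25 ∣ k.
The smallest positive such k is 25.

25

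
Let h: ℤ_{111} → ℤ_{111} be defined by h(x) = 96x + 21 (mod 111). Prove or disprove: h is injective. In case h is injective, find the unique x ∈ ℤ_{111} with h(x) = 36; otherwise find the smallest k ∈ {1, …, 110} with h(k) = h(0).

We have gcd(96, 111) = 3 > 1. Taking s = 0 and t = 37: h(0) = 21 and h(37) = 96·37 + 21 = 3573 ≡ 21 (mod 111).
So h(0) = h(37) while 0 ≠ 37, thus h is not injective.
Since h is not injective, we find the least positive k with h(k) = h(0): this means 96k ≡ 0 (mod 111), i.e. 111 ∣ 96k. Since gcd(96, 111) = 3, dividing through by 3 this holds exactly when 37 ∣ 32k, and as gcd(32, 37) = 1, exactly when 37 ∣ k.
The smallest positive such k is 37.

37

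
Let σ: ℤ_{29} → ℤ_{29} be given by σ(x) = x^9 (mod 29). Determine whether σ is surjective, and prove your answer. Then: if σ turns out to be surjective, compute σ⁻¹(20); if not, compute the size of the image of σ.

7

Since 29 is prime, the nonzero elements of ℤ_{29} form a cyclic group of order 28.
As gcd(9, 28) = 1, raising to the 9th power is a bijection on this group: if x_1^9 ≡ x_2^9 then (x_1x_2^{−1})^9 = 1, and the only element of order dividing gcd(9, 28) = 1 is 1, so x_1 = x_2.
With σ(0) = 0 this makes σ injective on all of ℤ_{29}, hence bijective (finite equal-size domain and codomain). In particular σ is surjective.
Since σ is surjective, we find the preimage of 20. The inverse of x ↦ x^9 on (ℤ_{29})^× is x ↦ x^25, because 9·25 = 225 = 8·28 + 1 ≡ 1 (mod 28) and x^{28} = 1 for x ≠ 0 (Fermat). So σ⁻¹(20) = 20^25 mod 29.
Repeated squaring mod 29: 20^1 ≡ 20, 20^2 ≡ 20² = 400 ≡ 23, 20^4 ≡ 23² = 529 ≡ 7, 20^8 ≡ 7² = 49 ≡ 20, 20^16 ≡ 20² = 400 ≡ 23. Since 25 = 16 + 8 + 1, 20^25 ≡ 23·20·20: 23·20 = 460 ≡ 25, then 25·20 = 500 ≡ 7. So 20^25 ≡ 7 (mod 29).
Hence σ⁻¹(20) = 7.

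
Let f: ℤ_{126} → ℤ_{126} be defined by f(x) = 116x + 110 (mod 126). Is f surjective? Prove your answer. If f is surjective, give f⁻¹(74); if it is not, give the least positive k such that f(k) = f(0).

63

Since gcd(116, 126) = 2, we have 116x ≡ 0 (mod 2) for all x, so f(x) ≡ 0 (mod 2).
But 1 ≢ 0 (mod 2), so 1 ∈ ℤ_{126} has no preimage. So f is not surjective.
Since f is not surjective, we find the least positive k with f(k) = f(0): this means 116k ≡ 0 (mod 126), i.e. 126 ∣ 116k. Since gcd(116, 126) = 2, dividing through by 2 this holds exactly when 63 ∣ 58k, and as gcd(58, 63) = 1, exactly when 63 ∣ k.
The smallest positive such k is 63.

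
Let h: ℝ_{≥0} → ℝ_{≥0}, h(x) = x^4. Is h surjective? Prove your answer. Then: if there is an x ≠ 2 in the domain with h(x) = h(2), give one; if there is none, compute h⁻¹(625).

5

For any y ∈ ℝ_{≥0}, x = y^{1/4} ∈ ℝ_{≥0} gives h(x) = y, so h is surjective.
Since x ↦ x^4 is strictly increasing on ℝ_{≥0}, it is injective there, so no x ≠ 2 in the domain has h(x) = h(2). We therefore compute h⁻¹(625) = 625^{1/4} = 5 (indeed 5^4 = 625).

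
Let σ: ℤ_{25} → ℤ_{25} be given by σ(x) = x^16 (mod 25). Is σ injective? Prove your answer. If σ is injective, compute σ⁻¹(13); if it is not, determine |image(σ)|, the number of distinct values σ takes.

6

σ(3): Repeated squaring mod 25: 3^1 ≡ 3, 3^2 ≡ 3² = 9, 3^4 ≡ 9² = 81 ≡ 6, 3^8 ≡ 6² = 36 ≡ 11, 3^16 ≡ 11² = 121 ≡ 21. So 3^16 ≡ 21 (mod 25).
σ(4): Repeated squaring mod 25: 4^1 ≡ 4, 4^2 ≡ 4² = 16, 4^4 ≡ 16² = 256 ≡ 6, 4^8 ≡ 6² = 36 ≡ 11, 4^16 ≡ 11² = 121 ≡ 21. So 4^16 ≡ 21 (mod 25).
So σ(3) = σ(4) = 21 while 3 ≠ 4, thus σ is not injective.
Since σ is not injective, we determine |image(σ)|. Computing x^16 mod 25 for each x (by repeated squaring, reducing mod 25 at every step), the values σ(0), σ(1), …, σ(24) are: 0, 1, 11, 21, 21, 0, 6, 1, 6, 16, 0, 11, 16, 16, 11, 0, 16, 6, 1, 6, 0, 21, 21, 11, 1.
The distinct values are {0, 1, 6, 11, 16, 21}; there are 6 of them.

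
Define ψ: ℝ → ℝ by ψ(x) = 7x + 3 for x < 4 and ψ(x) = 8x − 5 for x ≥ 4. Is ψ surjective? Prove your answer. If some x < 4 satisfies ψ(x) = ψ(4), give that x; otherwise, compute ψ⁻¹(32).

Both pieces are strictly increasing (slopes 7 and 8), so each is injective on its own interval.
The left piece maps (−∞, 4) onto (−∞, 31); the right piece maps [4, ∞) onto [27, ∞).
The union (−∞, 31) ∪ [27, ∞) covers ℝ, so ψ is surjective.
For the follow-up: the images overlap, so an x < 4 with ψ(x) = ψ(4) exists. ψ(4) = 27; solving 7x + 3 = 27 for x < 4 gives x = (27 − 3)/7 = 24/7.

24/7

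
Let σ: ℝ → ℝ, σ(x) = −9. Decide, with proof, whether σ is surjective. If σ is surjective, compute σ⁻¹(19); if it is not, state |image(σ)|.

1

σ(x) = −9 for all x, so −8 has no preimage and σ is not surjective.
Since σ is not surjective, we state |image(σ)|: the image of σ is {−9}, which has 1 element.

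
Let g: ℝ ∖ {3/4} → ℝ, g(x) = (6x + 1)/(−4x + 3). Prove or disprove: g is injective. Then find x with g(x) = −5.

Suppose g(a) = g(b). Cross-multiplying: (6a + 1)(−4b + 3) = (6b + 1)(−4a + 3).
Expanding both sides and cancelling the symmetric terms leaves 22·(a − b) = 0. Since 22 ≠ 0, a = b. So g is injective.
Solving g(x) = −5: cross-multiplying gives 6x + 1 = −5(−4x + 3), which rearranges to −14x = −16, so x = 8/7.

8/7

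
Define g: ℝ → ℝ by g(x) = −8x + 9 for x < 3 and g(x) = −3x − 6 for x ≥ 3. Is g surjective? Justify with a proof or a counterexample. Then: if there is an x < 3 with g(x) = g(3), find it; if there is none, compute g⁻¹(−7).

Both pieces are strictly decreasing (slopes −8 and −3), so each is injective on its own interval.
The left piece maps (−∞, 3) onto (−15, ∞); the right piece maps [3, ∞) onto (−∞, −15].
These images together cover ℝ, so g is surjective.
Because the two images are disjoint, no x < 3 has g(x) = g(3), so we compute g⁻¹(−7): −7 lies in (−15, ∞), so solve −8x + 9 = −7: x = (−7 − 9)/(−8) = 2.

2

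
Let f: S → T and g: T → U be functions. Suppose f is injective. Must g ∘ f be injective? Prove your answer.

No. Take S = T = U = {0, 1, 2}, f = identity (injective), and g(x) = 0 for every x.
Then (g ∘ f)(0) = 0 = (g ∘ f)(2) with 0 ≠ 2, so g ∘ f is not injective.

not injective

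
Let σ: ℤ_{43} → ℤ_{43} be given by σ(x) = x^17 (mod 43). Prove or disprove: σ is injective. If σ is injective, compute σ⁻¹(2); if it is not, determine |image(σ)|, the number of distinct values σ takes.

Since 43 is prime, the nonzero elements of ℤ_{43} form a cyclic group of order 42.
As gcd(17, 42) = 1, raising to the 17th power is a bijection on this group: if a^17 ≡ b^17 then (ab^{−1})^17 = 1, and the only element of order dividing gcd(17, 42) = 1 is 1, so a = b.
With σ(0) = 0 this makes σ injective on all of ℤ_{43}, hence bijective (finite equal-size domain and codomain). In particular σ is injective.
Since σ is injective, we find the preimage of 2. The inverse of x ↦ x^17 on (ℤ_{43})^× is x ↦ x^5, because 17·5 = 85 = 2·42 + 1 ≡ 1 (mod 42) and x^{42} = 1 for x ≠ 0 (Fermat). So σ⁻¹(2) = 2^5 mod 43.
Repeated squaring mod 43: 2^1 ≡ 2, 2^2 ≡ 2² = 4, 2^4 ≡ 4² = 16. Since 5 = 4 + 1, 2^5 ≡ 16·2: 16·2 = 32. So 2^5 ≡ 32 (mod 43).
Hence σ⁻¹(2) = 32.

32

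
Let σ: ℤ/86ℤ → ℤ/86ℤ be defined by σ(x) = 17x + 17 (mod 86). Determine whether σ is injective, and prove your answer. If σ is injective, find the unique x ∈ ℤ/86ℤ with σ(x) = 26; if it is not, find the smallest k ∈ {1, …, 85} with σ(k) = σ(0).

If σ(x_1) = σ(x_2), then 17x_1 ≡ 17x_2 (mod 86). Because gcd(17, 86) = 1, we may cancel 17 to get x_1 ≡ x_2 (mod 86).
Thus σ is injective.
We now compute 17⁻¹ mod 86 explicitly. Euclid's algorithm: 86 = 5·17 + 1; back-substituting gives 1 = 81·17 − 16·86, so 17⁻¹ ≡ 81 (mod 86).
Since σ is injective, we find σ⁻¹(26): we need 17x ≡ 26 − 17 ≡ 9 (mod 86). Using 17⁻¹ = 81: x ≡ 81·9 = 729 = 8·86 + 41, so x = 41.
Check: σ(41) = 17·41 + 17 = 714 = 8·86 + 26 ≡ 26 (mod 86).

41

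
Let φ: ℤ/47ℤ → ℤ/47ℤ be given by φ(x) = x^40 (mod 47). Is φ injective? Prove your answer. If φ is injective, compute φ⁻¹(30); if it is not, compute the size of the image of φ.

24

φ(23): Repeated squaring mod 47: 23^1 ≡ 23, 23^2 ≡ 23² = 529 ≡ 12, 23^4 ≡ 12² = 144 ≡ 3, 23^8 ≡ 3² = 9, 23^16 ≡ 9² = 81 ≡ 34, 23^32 ≡ 34² = 1156 ≡ 28. Since 40 = 32 + 8, 23^40 ≡ 28·9: 28·9 = 252 ≡ 17. So 23^40 ≡ 17 (mod 47).
φ(24): Repeated squaring mod 47: 24^1 ≡ 24, 24^2 ≡ 24² = 576 ≡ 12, 24^4 ≡ 12² = 144 ≡ 3, 24^8 ≡ 3² = 9, 24^16 ≡ 9² = 81 ≡ 34, 24^32 ≡ 34² = 1156 ≡ 28. Since 40 = 32 + 8, 24^40 ≡ 28·9: 28·9 = 252 ≡ 17. So 24^40 ≡ 17 (mod 47).
So φ(23) = φ(24) = 17 while 23 ≠ 24, hence φ is not injective.
Since φ is not injective, we determine |image(φ)|. Computing x^40 mod 47 for each x (by repeated squaring, reducing mod 47 at every step), the values φ(0), φ(1), …, φ(46) are: 0, 1, 36, 2, 27, 9, 25, 6, 32, 4, 42, 14, 7, 16, 28, 18, 24, 37, 3, 21, 8, 12, 34, 17, 17, 34, 12, 8, 21, 3, 37, 24, 18, 28, 16, 7, 14, 42, 4, 32, 6, 25, 9, 27, 2, 36, 1.
The distinct values are {0, 1, 2, 3, 4, 6, 7, 8, 9, 12, 14, 16, 17, 18, 21, 24, 25, 27, 28, 32, 34, 36, 37, 42}; there are 24 of them.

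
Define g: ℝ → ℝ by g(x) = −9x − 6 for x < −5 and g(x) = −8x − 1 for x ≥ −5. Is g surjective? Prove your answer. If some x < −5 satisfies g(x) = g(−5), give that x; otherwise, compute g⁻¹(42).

Both pieces are strictly decreasing (slopes −9 and −8), so each is injective on its own interval.
The left piece maps (−∞, −5) onto (39, ∞); the right piece maps [−5, ∞) onto (−∞, 39].
These images together cover ℝ, so g is surjective.
Because the two images are disjoint, no x < −5 has g(x) = g(−5), so we compute g⁻¹(42): 42 lies in (39, ∞), so solve −9x − 6 = 42: x = (42 + 6)/(−9) = −16/3.

-16/3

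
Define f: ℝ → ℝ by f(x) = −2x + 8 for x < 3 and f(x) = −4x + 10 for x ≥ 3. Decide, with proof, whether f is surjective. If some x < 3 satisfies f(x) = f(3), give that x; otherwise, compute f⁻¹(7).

Both pieces are strictly decreasing (slopes −2 and −4), so each is injective on its own interval.
The left piece maps (−∞, 3) onto (2, ∞); the right piece maps [3, ∞) onto (−∞, −2].
The union (2, ∞) ∪ (−∞, −2] omits the interval between 2 and −2; in particular 2 has no preimage. So f is not surjective.
Because the two images are disjoint, no x < 3 has f(x) = f(3), so we compute f⁻¹(7): 7 lies in (2, ∞), so solve −2x + 8 = 7: x = (7 − 8)/(−2) = 1/2.

1/2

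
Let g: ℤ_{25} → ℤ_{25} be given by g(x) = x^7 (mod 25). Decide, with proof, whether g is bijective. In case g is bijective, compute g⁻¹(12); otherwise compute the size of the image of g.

21

g(0) = 0^7 = 0.
g(5): Repeated squaring mod 25: 5^1 ≡ 5, 5^2 ≡ 5² = 25 ≡ 0, 5^4 ≡ 0² = 0. Since 7 = 4 + 2 + 1, 5^7 ≡ 0·0·5: 0·0 = 0, then 0·5 = 0. So 5^7 ≡ 0 (mod 25).
So g(0) = g(5) = 0 while 0 ≠ 5, hence g is not injective, hence not bijective.
Since g is not bijective, we determine |image(g)|. Computing x^7 mod 25 for each x (by repeated squaring, reducing mod 25 at every step), the values g(0), g(1), …, g(24) are: 0, 1, 3, 12, 9, 0, 11, 18, 2, 19, 0, 21, 8, 17, 4, 0, 6, 23, 7, 14, 0, 16, 13, 22, 24.
The distinct values are {0, 1, 2, 3, 4, 6, 7, 8, 9, 11, 12, 13, 14, 16, 17, 18, 19, 21, 22, 23, 24}; there are 21 of them.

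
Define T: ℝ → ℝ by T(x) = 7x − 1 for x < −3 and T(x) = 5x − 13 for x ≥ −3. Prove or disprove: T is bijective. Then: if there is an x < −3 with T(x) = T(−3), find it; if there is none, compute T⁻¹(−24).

-27/7

Both pieces are strictly increasing (slopes 7 and 5), so each is injective on its own interval.
The left piece maps (−∞, −3) onto (−∞, −22); the right piece maps [−3, ∞) onto [−28, ∞).
These images overlap. In particular T(−3) = −28 (right piece), and solving 7x − 1 = −28 on the left piece gives x = −27/7 < −3.
So T(−27/7) = T(−3) with −27/7 ≠ −3, and T is not injective, hence not bijective. This x = −27/7 is the requested value below −3.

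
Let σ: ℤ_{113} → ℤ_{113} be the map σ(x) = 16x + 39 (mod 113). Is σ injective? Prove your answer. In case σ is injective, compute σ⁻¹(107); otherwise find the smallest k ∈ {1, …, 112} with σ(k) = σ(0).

If σ(x_1) = σ(x_2), then 16x_1 ≡ 16x_2 (mod 113). Because gcd(16, 113) = 1, we may cancel 16 to get x_1 ≡ x_2 (mod 113).
Therefore σ is injective.
We now compute 16⁻¹ mod 113 explicitly. Euclid's algorithm: 113 = 7·16 + 1; back-substituting gives 1 = 106·16 − 15·113, so 16⁻¹ ≡ 106 (mod 113).
Since σ is injective, we compute σ⁻¹(107): solve 16x + 39 ≡ 107 (mod 113), i.e. 16x ≡ 68 (mod 113).
Multiplying by 16⁻¹ = 106 gives x ≡ 106·68 = 7208 = 63·113 + 89 ≡ 89 (mod 113).
Check: σ(89) = 16·89 + 39 = 1463 = 12·113 + 107 ≡ 107 (mod 113).

89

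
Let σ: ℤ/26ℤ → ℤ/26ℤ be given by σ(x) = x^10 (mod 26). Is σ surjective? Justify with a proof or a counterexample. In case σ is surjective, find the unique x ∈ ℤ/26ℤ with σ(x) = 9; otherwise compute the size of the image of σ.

σ(12): Repeated squaring mod 26: 12^1 ≡ 12, 12^2 ≡ 12² = 144 ≡ 14, 12^4 ≡ 14² = 196 ≡ 14, 12^8 ≡ 14² = 196 ≡ 14. Since 10 = 8 + 2, 12^10 ≡ 14·14: 14·14 = 196 ≡ 14. So 12^10 ≡ 14 (mod 26).
σ(14): Repeated squaring mod 26: 14^1 ≡ 14, 14^2 ≡ 14² = 196 ≡ 14, 14^4 ≡ 14² = 196 ≡ 14, 14^8 ≡ 14² = 196 ≡ 14. Since 10 = 8 + 2, 14^10 ≡ 14·14: 14·14 = 196 ≡ 14. So 14^10 ≡ 14 (mod 26).
So σ(12) = σ(14) = 14 while 12 ≠ 14, thus σ is not injective.
A non-injective map from the 26-element set ℤ/26ℤ to itself takes at most 25 distinct values, so it cannot be surjective. Therefore σ is not surjective.
Since σ is not surjective, we determine |image(σ)|. Computing x^10 mod 26 for each x (by repeated squaring, reducing mod 26 at every step), the values σ(0), σ(1), …, σ(25) are: 0, 1, 10, 3, 22, 25, 4, 17, 12, 9, 16, 23, 14, 13, 14, 23, 16, 9, 12, 17, 4, 25, 22, 3, 10, 1.
The distinct values are {0, 1, 3, 4, 9, 10, 12, 13, 14, 16, 17, 22, 23, 25}; there are 14 of them.

14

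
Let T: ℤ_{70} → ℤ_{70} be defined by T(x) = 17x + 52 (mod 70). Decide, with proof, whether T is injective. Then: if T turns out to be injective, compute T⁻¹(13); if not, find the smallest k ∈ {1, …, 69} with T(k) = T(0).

43

Suppose T(x_1) = T(x_2) in ℤ_{70}. Then 17x_1 + 52 ≡ 17x_2 + 52 (mod 70), so 17(x_1 − x_2) ≡ 0 (mod 70).
Since gcd(17, 70) = 1, 17 is invertible modulo 70, hence x_1 − x_2 ≡ 0 (mod 70), i.e. x_1 = x_2.
Therefore T is injective.
We now compute 17⁻¹ mod 70 explicitly. Euclid's algorithm: 70 = 4·17 + 2, 17 = 8·2 + 1; back-substituting gives 1 = 33·17 − 8·70, so 17⁻¹ ≡ 33 (mod 70).
Since T is injective, we find T⁻¹(13): we need 17x ≡ 13 − 52 ≡ 31 (mod 70). Using 17⁻¹ = 33: x ≡ 33·31 = 1023 = 14·70 + 43, so x = 43.
Check: T(43) = 17·43 + 52 = 783 = 11·70 + 13 ≡ 13 (mod 70).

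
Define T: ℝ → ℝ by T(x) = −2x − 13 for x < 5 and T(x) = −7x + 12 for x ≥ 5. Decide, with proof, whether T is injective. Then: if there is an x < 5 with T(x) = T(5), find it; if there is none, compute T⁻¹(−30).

Both pieces are strictly decreasing (slopes −2 and −7), so each is injective on its own interval.
The left piece maps (−∞, 5) onto (−23, ∞); the right piece maps [5, ∞) onto (−∞, −23].
These images are disjoint, so no value is attained by both pieces. Hence T is injective.
Because the two images are disjoint, no x < 5 has T(x) = T(5), so we compute T⁻¹(−30): −30 lies in (−∞, −23], so solve −7x + 12 = −30: x = (−30 − 12)/(−7) = 6.

6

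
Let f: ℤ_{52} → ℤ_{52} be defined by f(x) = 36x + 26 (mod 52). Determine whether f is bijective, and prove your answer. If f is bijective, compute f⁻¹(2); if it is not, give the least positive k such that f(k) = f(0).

Recall that injectivity means: for all u, v in the domain, f(u) = f(v) implies u = v.
We have gcd(36, 52) = 4 > 1. Taking u = 0 and v = 13: f(0) = 26 and f(13) = 36·13 + 26 = 494 ≡ 26 (mod 52).
So f(0) = f(13) while 0 ≠ 13, therefore f is not injective, hence not bijective.
Since f is not bijective, we find the least positive k with f(k) = f(0): this means 36k ≡ 0 (mod 52), i.e. 52 ∣ 36k. Since gcd(36, 52) = 4, dividing through by 4 this holds exactly when 13 ∣ 9k, and as gcd(9, 13) = 1, exactly when 13 ∣ k.
The smallest positive such k is 13.

13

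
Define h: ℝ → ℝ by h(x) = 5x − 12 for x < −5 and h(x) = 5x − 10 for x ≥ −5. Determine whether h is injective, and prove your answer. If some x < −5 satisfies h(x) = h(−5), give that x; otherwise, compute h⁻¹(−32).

-22/5

Both pieces are strictly increasing (slopes 5 and 5), so each is injective on its own interval.
The left piece maps (−∞, −5) onto (−∞, −37); the right piece maps [−5, ∞) onto [−35, ∞).
These images are disjoint, so no value is attained by both pieces. Hence h is injective.
Because the two images are disjoint, no x < −5 has h(x) = h(−5), so we compute h⁻¹(−32): −32 lies in [−35, ∞), so solve 5x − 10 = −32: x = (−32 + 10)/5 = −22/5.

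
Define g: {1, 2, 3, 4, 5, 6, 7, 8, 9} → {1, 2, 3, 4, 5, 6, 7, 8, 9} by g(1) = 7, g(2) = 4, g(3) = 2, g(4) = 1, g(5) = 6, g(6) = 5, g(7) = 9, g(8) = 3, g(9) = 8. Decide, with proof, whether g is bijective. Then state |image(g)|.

The values 7, 4, 2, 1, 6, 5, 9, 3, 8 are a permutation of {1, 2, 3, 4, 5, 6, 7, 8, 9}: each element appears exactly once.
So g is injective and surjective, hence bijective.
The image of g is {1, 2, 3, 4, 5, 6, 7, 8, 9}, which has 9 elements.

9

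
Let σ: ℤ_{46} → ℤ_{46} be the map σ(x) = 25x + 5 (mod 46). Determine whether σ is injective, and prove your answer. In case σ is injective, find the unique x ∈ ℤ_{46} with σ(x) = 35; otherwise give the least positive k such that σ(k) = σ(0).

38

If σ(x_1) = σ(x_2), then 25x_1 ≡ 25x_2 (mod 46). Because gcd(25, 46) = 1, we may cancel 25 to get x_1 ≡ x_2 (mod 46).
Hence σ is injective.
We now compute 25⁻¹ mod 46 explicitly. Euclid's algorithm: 46 = 1·25 + 21, 25 = 1·21 + 4, 21 = 5·4 + 1; back-substituting gives 1 = 35·25 − 19·46, so 25⁻¹ ≡ 35 (mod 46).
Since σ is injective, we compute σ⁻¹(35): solve 25x + 5 ≡ 35 (mod 46), i.e. 25x ≡ 30 (mod 46).
Multiplying by 25⁻¹ = 35 gives x ≡ 35·30 = 1050 = 22·46 + 38 ≡ 38 (mod 46).
Check: σ(38) = 25·38 + 5 = 955 = 20·46 + 35 ≡ 35 (mod 46).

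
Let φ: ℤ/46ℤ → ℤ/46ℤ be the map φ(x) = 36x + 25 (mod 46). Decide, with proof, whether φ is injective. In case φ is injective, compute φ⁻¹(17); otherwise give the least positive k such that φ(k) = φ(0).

We have gcd(36, 46) = 2 > 1. Taking x_1 = 0 and x_2 = 23: φ(0) = 25 and φ(23) = 36·23 + 25 = 853 ≡ 25 (mod 46).
So φ(0) = φ(23) while 0 ≠ 23, hence φ is not injective.
Since φ is not injective, we find the least positive k with φ(k) = φ(0): this means 36k ≡ 0 (mod 46), i.e. 46 ∣ 36k. Since gcd(36, 46) = 2, dividing through by 2 this holds exactly when 23 ∣ 18k, and as gcd(18, 23) = 1, exactly when 23 ∣ k.
The smallest positive such k is 23.

23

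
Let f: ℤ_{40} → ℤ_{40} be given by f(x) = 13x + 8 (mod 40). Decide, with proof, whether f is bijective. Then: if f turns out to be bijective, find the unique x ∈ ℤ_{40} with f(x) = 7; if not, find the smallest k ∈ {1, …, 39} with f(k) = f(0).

3

If f(x_1) = f(x_2), then 13x_1 ≡ 13x_2 (mod 40). Because gcd(13, 40) = 1, we may cancel 13 to get x_1 ≡ x_2 (mod 40).
We now compute 13⁻¹ mod 40 explicitly. Euclid's algorithm: 40 = 3·13 + 1; back-substituting gives 1 = 37·13 − 12·40, so 13⁻¹ ≡ 37 (mod 40).
Then y ↦ 37(y − 8) is a two-sided inverse to f, so every y ∈ ℤ_{40} has a preimage.
Thus f is bijective.
Since f is bijective, we find f⁻¹(7): we need 13x ≡ 7 − 8 ≡ 39 (mod 40). Using 13⁻¹ = 37: x ≡ 37·39 = 1443 = 36·40 + 3, so x = 3.
Check: f(3) = 13·3 + 8 = 47 = 1·40 + 7 ≡ 7 (mod 40).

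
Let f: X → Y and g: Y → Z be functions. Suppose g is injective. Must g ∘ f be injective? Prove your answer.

No. Take X = {0, 1}, Y = Z = {0, 1, 2}, f(0) = f(1) = 0, and g = identity (injective).
Then (g ∘ f)(0) = (g ∘ f)(1) = 0 with 0 ≠ 1, so g ∘ f is not injective.

not injective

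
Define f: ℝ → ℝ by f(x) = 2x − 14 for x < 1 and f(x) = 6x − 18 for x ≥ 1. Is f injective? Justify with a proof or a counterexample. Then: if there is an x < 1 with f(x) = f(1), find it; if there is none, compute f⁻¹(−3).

5/2

Both pieces are strictly increasing (slopes 2 and 6), so each is injective on its own interval.
The left piece maps (−∞, 1) onto (−∞, −12); the right piece maps [1, ∞) onto [−12, ∞).
These images are disjoint, so no value is attained by both pieces. Thus f is injective.
Because the two images are disjoint, no x < 1 has f(x) = f(1), so we compute f⁻¹(−3): −3 lies in [−12, ∞), so solve 6x − 18 = −3: x = (−3 + 18)/6 = 5/2.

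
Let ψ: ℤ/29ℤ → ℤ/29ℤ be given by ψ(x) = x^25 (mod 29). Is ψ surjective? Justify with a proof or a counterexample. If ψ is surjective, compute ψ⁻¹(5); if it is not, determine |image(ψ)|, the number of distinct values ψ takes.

Since 29 is prime, the nonzero elements of ℤ/29ℤ form a cyclic group of order 28.
As gcd(25, 28) = 1, raising to the 25th power is a bijection on this group: if x_1^25 ≡ x_2^25 then (x_1x_2^{−1})^25 = 1, and the only element of order dividing gcd(25, 28) = 1 is 1, so x_1 = x_2.
With ψ(0) = 0 this makes ψ injective on all of ℤ/29ℤ, hence bijective (finite equal-size domain and codomain). In particular ψ is surjective.
Since ψ is surjective, we find the preimage of 5. The inverse of x ↦ x^25 on (ℤ/29ℤ)^× is x ↦ x^9, because 25·9 = 225 = 8·28 + 1 ≡ 1 (mod 28) and x^{28} = 1 for x ≠ 0 (Fermat). So ψ⁻¹(5) = 5^9 mod 29.
Repeated squaring mod 29: 5^1 ≡ 5, 5^2 ≡ 5² = 25, 5^4 ≡ 25² = 625 ≡ 16, 5^8 ≡ 16² = 256 ≡ 24. Since 9 = 8 + 1, 5^9 ≡ 24·5: 24·5 = 120 ≡ 4. So 5^9 ≡ 4 (mod 29).
Hence ψ⁻¹(5) = 4.

4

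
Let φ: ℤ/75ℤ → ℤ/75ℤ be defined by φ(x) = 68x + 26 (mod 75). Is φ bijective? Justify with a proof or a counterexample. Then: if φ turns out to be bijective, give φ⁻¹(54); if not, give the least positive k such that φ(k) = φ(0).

By definition, φ is injective if φ(u) = φ(v) implies u = v.
Suppose φ(u) = φ(v) in ℤ/75ℤ. Then 68u + 26 ≡ 68v + 26 (mod 75), hence 68(u − v) ≡ 0 (mod 75).
Since gcd(68, 75) = 1, 68 is invertible modulo 75, therefore u − v ≡ 0 (mod 75), i.e. u = v.
We now compute 68⁻¹ mod 75 explicitly. Euclid's algorithm: 75 = 1·68 + 7, 68 = 9·7 + 5, 7 = 1·5 + 2, 5 = 2·2 + 1; back-substituting gives 1 = 32·68 − 29·75, so 68⁻¹ ≡ 32 (mod 75).
Then y ↦ 32(y − 26) is a two-sided inverse to φ, so every y ∈ ℤ/75ℤ has a preimage.
Therefore φ is bijective.
Since φ is bijective, we find φ⁻¹(54): we need 68x ≡ 54 − 26 ≡ 28 (mod 75). Using 68⁻¹ = 32: x ≡ 32·28 = 896 = 11·75 + 71, so x = 71.
Check: φ(71) = 68·71 + 26 = 4854 = 64·75 + 54 ≡ 54 (mod 75).

71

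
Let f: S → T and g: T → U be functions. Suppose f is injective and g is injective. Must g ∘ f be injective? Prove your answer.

injective

Suppose (g ∘ f)(a) = (g ∘ f)(b), i.e. g(f(a)) = g(f(b)).
Since g is injective, f(a) = f(b). Since f is injective, a = b. Hence g ∘ f is injective.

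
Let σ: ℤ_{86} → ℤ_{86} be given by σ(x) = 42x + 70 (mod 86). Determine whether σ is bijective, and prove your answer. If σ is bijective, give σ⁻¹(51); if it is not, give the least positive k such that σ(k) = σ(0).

We have gcd(42, 86) = 2 > 1. Taking u = 0 and v = 43: σ(0) = 70 and σ(43) = 42·43 + 70 = 1876 ≡ 70 (mod 86).
So σ(0) = σ(43) while 0 ≠ 43, so σ is not injective, hence not bijective.
Since σ is not bijective, we find the least positive k with σ(k) = σ(0): this means 42k ≡ 0 (mod 86), i.e. 86 ∣ 42k. Since gcd(42, 86) = 2, dividing through by 2 this holds exactly when 43 ∣ 21k, and as gcd(21, 43) = 1, exactly when 43 ∣ k.
The smallest positive such k is 43.

43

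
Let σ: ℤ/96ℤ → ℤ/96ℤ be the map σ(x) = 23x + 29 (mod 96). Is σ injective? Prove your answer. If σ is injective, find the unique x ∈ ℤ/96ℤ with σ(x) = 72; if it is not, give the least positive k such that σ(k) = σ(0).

Suppose σ(x_1) = σ(x_2) in ℤ/96ℤ. Then 23x_1 + 29 ≡ 23x_2 + 29 (mod 96), thus 23(x_1 − x_2) ≡ 0 (mod 96).
Since gcd(23, 96) = 1, 23 is invertible modulo 96, hence x_1 − x_2 ≡ 0 (mod 96), i.e. x_1 = x_2.
Therefore σ is injective.
We now compute 23⁻¹ mod 96 explicitly. Euclid's algorithm: 96 = 4·23 + 4, 23 = 5·4 + 3, 4 = 1·3 + 1; back-substituting gives 1 = 71·23 − 17·96, so 23⁻¹ ≡ 71 (mod 96).
Since σ is injective, we compute σ⁻¹(72): solve 23x + 29 ≡ 72 (mod 96), i.e. 23x ≡ 43 (mod 96).
Multiplying by 23⁻¹ = 71 gives x ≡ 71·43 = 3053 = 31·96 + 77 ≡ 77 (mod 96).
Check: σ(77) = 23·77 + 29 = 1800 = 18·96 + 72 ≡ 72 (mod 96).

77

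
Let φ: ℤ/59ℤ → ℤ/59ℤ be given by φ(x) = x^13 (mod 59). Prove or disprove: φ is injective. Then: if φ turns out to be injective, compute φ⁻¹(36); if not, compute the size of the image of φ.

45

Since 59 is prime, the nonzero elements of ℤ/59ℤ form a cyclic group of order 58.
As gcd(13, 58) = 1, raising to the 13th power is a bijection on this group: if a^13 ≡ b^13 then (ab^{−1})^13 = 1, and the only element of order dividing gcd(13, 58) = 1 is 1, so a = b.
With φ(0) = 0 this makes φ injective on all of ℤ/59ℤ, hence bijective (finite equal-size domain and codomain). In particular φ is injective.
Since φ is injective, we find the preimage of 36. The inverse of x ↦ x^13 on (ℤ/59ℤ)^× is x ↦ x^9, because 13·9 = 117 = 2·58 + 1 ≡ 1 (mod 58) and x^{58} = 1 for x ≠ 0 (Fermat). So φ⁻¹(36) = 36^9 mod 59.
Repeated squaring mod 59: 36^1 ≡ 36, 36^2 ≡ 36² = 1296 ≡ 57, 36^4 ≡ 57² = 3249 ≡ 4, 36^8 ≡ 4² = 16. Since 9 = 8 + 1, 36^9 ≡ 16·36: 16·36 = 576 ≡ 45. So 36^9 ≡ 45 (mod 59).
Hence φ⁻¹(36) = 45.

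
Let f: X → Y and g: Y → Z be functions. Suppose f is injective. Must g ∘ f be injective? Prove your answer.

not injective

No. Take X = Y = Z = {0, 1}, f = identity (injective), and g(x) = 0 for every x.
Then (g ∘ f)(0) = 0 = (g ∘ f)(1) with 0 ≠ 1, so g ∘ f is not injective.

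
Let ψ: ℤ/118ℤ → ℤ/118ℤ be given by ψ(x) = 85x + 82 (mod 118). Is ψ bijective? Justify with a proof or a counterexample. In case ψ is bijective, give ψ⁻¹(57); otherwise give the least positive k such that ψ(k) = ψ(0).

Recall that ψ is injective if ψ(s) = ψ(t) implies s = t.
Suppose ψ(s) = ψ(t) in ℤ/118ℤ. Then 85s + 82 ≡ 85t + 82 (mod 118), hence 85(s − t) ≡ 0 (mod 118).
Since gcd(85, 118) = 1, 85 is invertible modulo 118, hence s − t ≡ 0 (mod 118), i.e. s = t.
We now compute 85⁻¹ mod 118 explicitly. Euclid's algorithm: 118 = 1·85 + 33, 85 = 2·33 + 19, 33 = 1·19 + 14, 19 = 1·14 + 5, 14 = 2·5 + 4, 5 = 1·4 + 1; back-substituting gives 1 = 25·85 − 18·118, so 85⁻¹ ≡ 25 (mod 118).
For any y ∈ ℤ/118ℤ, x = 25(y − 82) mod 118 satisfies ψ(x) = 85·25(y − 82) + 82 ≡ y (since 85·25 ≡ 1 mod 118). So every y has a preimage.
Thus ψ is bijective.
Since ψ is bijective, we compute ψ⁻¹(57): solve 85x + 82 ≡ 57 (mod 118), i.e. 85x ≡ 93 (mod 118).
Multiplying by 85⁻¹ = 25 gives x ≡ 25·93 = 2325 = 19·118 + 83 ≡ 83 (mod 118).
Check: ψ(83) = 85·83 + 82 = 7137 = 60·118 + 57 ≡ 57 (mod 118).

83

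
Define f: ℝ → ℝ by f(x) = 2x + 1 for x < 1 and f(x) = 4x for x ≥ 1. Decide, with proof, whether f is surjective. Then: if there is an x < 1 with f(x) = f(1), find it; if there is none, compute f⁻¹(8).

Both pieces are strictly increasing (slopes 2 and 4), so each is injective on its own interval.
The left piece maps (−∞, 1) onto (−∞, 3); the right piece maps [1, ∞) onto [4, ∞).
The union (−∞, 3) ∪ [4, ∞) omits the interval between 3 and 4; in particular 3 has no preimage. So f is not surjective.
Because the two images are disjoint, no x < 1 has f(x) = f(1), so we compute f⁻¹(8): 8 lies in [4, ∞), so solve 4x = 8: x = (8 − 0)/4 = 2.

2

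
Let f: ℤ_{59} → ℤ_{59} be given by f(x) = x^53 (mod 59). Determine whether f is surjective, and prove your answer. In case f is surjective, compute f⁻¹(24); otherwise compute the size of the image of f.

Since 59 is prime, the nonzero elements of ℤ_{59} form a cyclic group of order 58.
As gcd(53, 58) = 1, raising to the 53rd power is a bijection on this group: if s^53 ≡ t^53 then (st^{−1})^53 = 1, and the only element of order dividing gcd(53, 58) = 1 is 1, so s = t.
With f(0) = 0 this makes f injective on all of ℤ_{59}, hence bijective (finite equal-size domain and codomain). In particular f is surjective.
Since f is surjective, we find the preimage of 24. The inverse of x ↦ x^53 on (ℤ_{59})^× is x ↦ x^23, because 53·23 = 1219 = 21·58 + 1 ≡ 1 (mod 58) and x^{58} = 1 for x ≠ 0 (Fermat). So f⁻¹(24) = 24^23 mod 59.
Repeated squaring mod 59: 24^1 ≡ 24, 24^2 ≡ 24² = 576 ≡ 45, 24^4 ≡ 45² = 2025 ≡ 19, 24^8 ≡ 19² = 361 ≡ 7, 24^16 ≡ 7² = 49. Since 23 = 16 + 4 + 2 + 1, 24^23 ≡ 49·19·45·24: 49·19 = 931 ≡ 46, then 46·45 = 2070 ≡ 5, then 5·24 = 120 ≡ 2. So 24^23 ≡ 2 (mod 59).
Hence f⁻¹(24) = 2.

2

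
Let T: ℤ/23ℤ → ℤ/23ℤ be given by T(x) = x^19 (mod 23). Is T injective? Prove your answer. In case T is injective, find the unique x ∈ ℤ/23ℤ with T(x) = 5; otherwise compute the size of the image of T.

17

Since 23 is prime, the nonzero elements of ℤ/23ℤ form a cyclic group of order 22.
As gcd(19, 22) = 1, raising to the 19th power is a bijection on this group: if x_1^19 ≡ x_2^19 then (x_1x_2^{−1})^19 = 1, and the only element of order dividing gcd(19, 22) = 1 is 1, so x_1 = x_2.
With T(0) = 0 this makes T injective on all of ℤ/23ℤ, hence bijective (finite equal-size domain and codomain). In particular T is injective.
Since T is injective, we find the preimage of 5. The inverse of x ↦ x^19 on (ℤ/23ℤ)^× is x ↦ x^7, because 19·7 = 133 = 6·22 + 1 ≡ 1 (mod 22) and x^{22} = 1 for x ≠ 0 (Fermat). So T⁻¹(5) = 5^7 mod 23.
Repeated squaring mod 23: 5^1 ≡ 5, 5^2 ≡ 5² = 25 ≡ 2, 5^4 ≡ 2² = 4. Since 7 = 4 + 2 + 1, 5^7 ≡ 4·2·5: 4·2 = 8, then 8·5 = 40 ≡ 17. So 5^7 ≡ 17 (mod 23).
Hence T⁻¹(5) = 17.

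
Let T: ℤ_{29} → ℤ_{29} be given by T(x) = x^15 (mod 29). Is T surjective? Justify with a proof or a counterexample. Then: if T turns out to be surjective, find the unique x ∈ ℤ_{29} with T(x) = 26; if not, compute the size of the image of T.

3

Since 29 is prime, the nonzero elements of ℤ_{29} form a cyclic group of order 28.
As gcd(15, 28) = 1, raising to the 15th power is a bijection on this group: if a^15 ≡ b^15 then (ab^{−1})^15 = 1, and the only element of order dividing gcd(15, 28) = 1 is 1, so a = b.
With T(0) = 0 this makes T injective on all of ℤ_{29}, hence bijective (finite equal-size domain and codomain). In particular T is surjective.
Since T is surjective, we find the preimage of 26. The inverse of x ↦ x^15 on (ℤ_{29})^× is x ↦ x^15, because 15·15 = 225 = 8·28 + 1 ≡ 1 (mod 28) and x^{28} = 1 for x ≠ 0 (Fermat). So T⁻¹(26) = 26^15 mod 29.
Repeated squaring mod 29: 26^1 ≡ 26, 26^2 ≡ 26² = 676 ≡ 9, 26^4 ≡ 9² = 81 ≡ 23, 26^8 ≡ 23² = 529 ≡ 7. Since 15 = 8 + 4 + 2 + 1, 26^15 ≡ 7·23·9·26: 7·23 = 161 ≡ 16, then 16·9 = 144 ≡ 28, then 28·26 = 728 ≡ 3. So 26^15 ≡ 3 (mod 29).
Hence T⁻¹(26) = 3.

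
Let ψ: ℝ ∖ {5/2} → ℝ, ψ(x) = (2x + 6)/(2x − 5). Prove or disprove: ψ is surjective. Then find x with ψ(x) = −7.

29/16

If ψ(x) = 1, cross-multiplying gives 2(2x + 6) = 2(2x − 5), which simplifies to 12 = −10 — false.  So 1 has no preimage and ψ is not surjective.
Solving ψ(x) = −7: cross-multiplying gives 2x + 6 = −7(2x − 5), which rearranges to 16x = 29, so x = 29/16.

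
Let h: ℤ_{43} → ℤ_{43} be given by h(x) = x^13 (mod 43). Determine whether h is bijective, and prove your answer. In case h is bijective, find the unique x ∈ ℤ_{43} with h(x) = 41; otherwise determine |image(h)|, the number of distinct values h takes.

Since 43 is prime, the nonzero elements of ℤ_{43} form a cyclic group of order 42.
As gcd(13, 42) = 1, raising to the 13th power is a bijection on this group: if x_1^13 ≡ x_2^13 then (x_1x_2^{−1})^13 = 1, and the only element of order dividing gcd(13, 42) = 1 is 1, so x_1 = x_2.
With h(0) = 0 this makes h injective on all of ℤ_{43}, hence bijective (finite equal-size domain and codomain). In particular h is bijective.
Since h is bijective, we find the preimage of 41. The inverse of x ↦ x^13 on (ℤ_{43})^× is x ↦ x^13, because 13·13 = 169 = 4·42 + 1 ≡ 1 (mod 42) and x^{42} = 1 for x ≠ 0 (Fermat). So h⁻¹(41) = 41^13 mod 43.
Repeated squaring mod 43: 41^1 ≡ 41, 41^2 ≡ 41² = 1681 ≡ 4, 41^4 ≡ 4² = 16, 41^8 ≡ 16² = 256 ≡ 41. Since 13 = 8 + 4 + 1, 41^13 ≡ 41·16·41: 41·16 = 656 ≡ 11, then 11·41 = 451 ≡ 21. So 41^13 ≡ 21 (mod 43).
Hence h⁻¹(41) = 21.

21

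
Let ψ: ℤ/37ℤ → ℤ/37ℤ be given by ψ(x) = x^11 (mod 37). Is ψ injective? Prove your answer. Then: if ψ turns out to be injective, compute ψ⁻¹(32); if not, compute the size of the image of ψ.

Since 37 is prime, the nonzero elements of ℤ/37ℤ form a cyclic group of order 36.
As gcd(11, 36) = 1, raising to the 11th power is a bijection on this group: if u^11 ≡ v^11 then (uv^{−1})^11 = 1, and the only element of order dividing gcd(11, 36) = 1 is 1, so u = v.
With ψ(0) = 0 this makes ψ injective on all of ℤ/37ℤ, hence bijective (finite equal-size domain and codomain). In particular ψ is injective.
Since ψ is injective, we find the preimage of 32. The inverse of x ↦ x^11 on (ℤ/37ℤ)^× is x ↦ x^23, because 11·23 = 253 = 7·36 + 1 ≡ 1 (mod 36) and x^{36} = 1 for x ≠ 0 (Fermat). So ψ⁻¹(32) = 32^23 mod 37.
Repeated squaring mod 37: 32^1 ≡ 32, 32^2 ≡ 32² = 1024 ≡ 25, 32^4 ≡ 25² = 625 ≡ 33, 32^8 ≡ 33² = 1089 ≡ 16, 32^16 ≡ 16² = 256 ≡ 34. Since 23 = 16 + 4 + 2 + 1, 32^23 ≡ 34·33·25·32: 34·33 = 1122 ≡ 12, then 12·25 = 300 ≡ 4, then 4·32 = 128 ≡ 17. So 32^23 ≡ 17 (mod 37).
Hence ψ⁻¹(32) = 17.

17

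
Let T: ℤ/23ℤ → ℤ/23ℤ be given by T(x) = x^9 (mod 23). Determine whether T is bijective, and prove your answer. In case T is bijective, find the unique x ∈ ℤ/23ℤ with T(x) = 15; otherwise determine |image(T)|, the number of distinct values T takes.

Since 23 is prime, the nonzero elements of ℤ/23ℤ form a cyclic group of order 22.
As gcd(9, 22) = 1, raising to the 9th power is a bijection on this group: if s^9 ≡ t^9 then (st^{−1})^9 = 1, and the only element of order dividing gcd(9, 22) = 1 is 1, so s = t.
With T(0) = 0 this makes T injective on all of ℤ/23ℤ, hence bijective (finite equal-size domain and codomain). In particular T is bijective.
Since T is bijective, we find the preimage of 15. The inverse of x ↦ x^9 on (ℤ/23ℤ)^× is x ↦ x^5, because 9·5 = 45 = 2·22 + 1 ≡ 1 (mod 22) and x^{22} = 1 for x ≠ 0 (Fermat). So T⁻¹(15) = 15^5 mod 23.
Repeated squaring mod 23: 15^1 ≡ 15, 15^2 ≡ 15² = 225 ≡ 18, 15^4 ≡ 18² = 324 ≡ 2. Since 5 = 4 + 1, 15^5 ≡ 2·15: 2·15 = 30 ≡ 7. So 15^5 ≡ 7 (mod 23).
Hence T⁻¹(15) = 7.

7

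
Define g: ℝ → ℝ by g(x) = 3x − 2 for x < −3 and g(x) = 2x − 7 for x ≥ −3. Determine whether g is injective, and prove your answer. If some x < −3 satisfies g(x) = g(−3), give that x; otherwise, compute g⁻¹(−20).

Both pieces are strictly increasing (slopes 3 and 2), so each is injective on its own interval.
The left piece maps (−∞, −3) onto (−∞, −11); the right piece maps [−3, ∞) onto [−13, ∞).
These images overlap. In particular g(−3) = −13 (right piece), and solving 3x − 2 = −13 on the left piece gives x = −11/3 < −3.
So g(−11/3) = g(−3) with −11/3 ≠ −3, and g is not injective. This x = −11/3 is the requested value below −3.

-11/3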